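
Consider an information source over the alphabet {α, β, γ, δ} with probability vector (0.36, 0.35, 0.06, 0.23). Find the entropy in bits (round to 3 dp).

1.792 bits

H = −Σ pᵢ log₂ pᵢ.
−0.36·log₂(0.36) = 0.5306
−0.35·log₂(0.35) = 0.5301
−0.06·log₂(0.06) = 0.2435
−0.23·log₂(0.23) = 0.4877
Sum ≈ 1.7919 → 1.792 bits.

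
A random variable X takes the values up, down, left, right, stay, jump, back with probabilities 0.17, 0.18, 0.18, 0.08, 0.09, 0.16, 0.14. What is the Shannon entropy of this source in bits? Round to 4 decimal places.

H = −Σ pᵢ log₂ pᵢ.
−0.17·log₂(0.17) = 0.4346
−0.18·log₂(0.18) = 0.4453
−0.18·log₂(0.18) = 0.4453
−0.08·log₂(0.08) = 0.2915
−0.09·log₂(0.09) = 0.3127
−0.16·log₂(0.16) = 0.4230
−0.14·log₂(0.14) = 0.3971
Sum ≈ 2.7495 → 2.7495 bits.

2.7495 bits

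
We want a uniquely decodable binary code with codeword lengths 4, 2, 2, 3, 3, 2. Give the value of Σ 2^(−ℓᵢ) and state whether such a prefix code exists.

With common denominator 2^4 = 16: Σ 2^(−ℓᵢ) = 1/16 + 4/16 + 4/16 + 2/16 + 2/16 + 4/16 = 17/16 = 1.0625.
Kraft's inequality requires Σ ≤ 1; here Σ = 1.0625 > 1, so no such prefix code exists.

1.0625; no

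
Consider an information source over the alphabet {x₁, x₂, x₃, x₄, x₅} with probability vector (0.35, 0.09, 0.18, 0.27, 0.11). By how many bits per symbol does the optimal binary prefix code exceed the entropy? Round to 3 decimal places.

Entropy H = −Σ p log₂ p ≈ 2.1484 bits.
Huffman merges: 9/100+11/100→1/5; 9/50+1/5→19/50; 27/100+7/20→31/50; 19/50+31/50→1. L = 11/5 ≈ 2.2000.
L − H = 2.2000 − 2.1484 = 0.052 bits.

0.052 bits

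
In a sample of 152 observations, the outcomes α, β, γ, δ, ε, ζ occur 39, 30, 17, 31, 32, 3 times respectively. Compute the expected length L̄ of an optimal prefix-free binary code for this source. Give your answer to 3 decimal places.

2.461 bits/symbol

Probabilities are the counts divided by 152.
Repeatedly combine the two least-probable nodes; the expected code length is the sum of the merged weights.
merge 3/152 + 17/152 → 5/38
merge 5/38 + 15/76 → 25/76
merge 31/152 + 4/19 → 63/152
merge 39/152 + 25/76 → 89/152
merge 63/152 + 89/152 → 1
L = 5/38 + 25/76 + 63/152 + 89/152 + 1 = 187/76 ≈ 2.461 bits/symbol.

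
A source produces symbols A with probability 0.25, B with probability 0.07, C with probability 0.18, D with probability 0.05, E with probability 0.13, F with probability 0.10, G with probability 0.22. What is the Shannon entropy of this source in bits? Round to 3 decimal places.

2.625 bits

H = −Σ pᵢ log₂ pᵢ.
−0.25·log₂(0.25) = 0.5000
−0.07·log₂(0.07) = 0.2686
−0.18·log₂(0.18) = 0.4453
−0.05·log₂(0.05) = 0.2161
−0.13·log₂(0.13) = 0.3826
−0.10·log₂(0.10) = 0.3322
−0.22·log₂(0.22) = 0.4806
Sum ≈ 2.6254 → 2.625 bits.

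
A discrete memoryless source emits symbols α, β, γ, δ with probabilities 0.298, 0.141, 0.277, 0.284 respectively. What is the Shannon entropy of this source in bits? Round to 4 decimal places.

1.9478 bits

H = −Σ pᵢ log₂ pᵢ.
−0.298·log₂(0.298) = 0.5205
−0.141·log₂(0.141) = 0.3985
−0.277·log₂(0.277) = 0.5130
−0.284·log₂(0.284) = 0.5158
Sum ≈ 1.9478 → 1.9478 bits.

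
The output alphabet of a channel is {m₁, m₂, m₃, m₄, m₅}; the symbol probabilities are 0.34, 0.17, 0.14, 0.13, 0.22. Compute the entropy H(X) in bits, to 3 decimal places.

H = −Σ pᵢ log₂ pᵢ.
−0.34·log₂(0.34) = 0.5292
−0.17·log₂(0.17) = 0.4346
−0.14·log₂(0.14) = 0.3971
−0.13·log₂(0.13) = 0.3826
−0.22·log₂(0.22) = 0.4806
Sum ≈ 2.2241 → 2.224 bits.

2.224 bits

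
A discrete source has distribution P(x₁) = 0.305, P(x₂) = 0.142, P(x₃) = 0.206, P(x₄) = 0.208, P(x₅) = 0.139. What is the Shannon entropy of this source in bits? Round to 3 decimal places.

2.259 bits

H = −Σ pᵢ log₂ pᵢ.
−0.305·log₂(0.305) = 0.5225
−0.142·log₂(0.142) = 0.3999
−0.206·log₂(0.206) = 0.4695
−0.208·log₂(0.208) = 0.4712
−0.139·log₂(0.139) = 0.3957
Sum ≈ 2.2588 → 2.259 bits.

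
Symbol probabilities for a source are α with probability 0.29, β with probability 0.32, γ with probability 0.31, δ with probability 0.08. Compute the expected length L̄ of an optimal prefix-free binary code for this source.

Repeatedly combine the two least-probable nodes; the expected code length is the sum of the merged weights.
merge 2/25 + 29/100 → 37/100
merge 31/100 + 8/25 → 63/100
merge 37/100 + 63/100 → 1
L = 37/100 + 63/100 + 1 = 2 bits/symbol.

2 bits/symbol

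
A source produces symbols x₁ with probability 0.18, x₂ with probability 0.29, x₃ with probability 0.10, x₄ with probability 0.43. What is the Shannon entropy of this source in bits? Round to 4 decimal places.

1.8190 bits

H = −Σ pᵢ log₂ pᵢ.
−0.18·log₂(0.18) = 0.4453
−0.29·log₂(0.29) = 0.5179
−0.10·log₂(0.10) = 0.3322
−0.43·log₂(0.43) = 0.5236
Sum ≈ 1.8190 → 1.8190 bits.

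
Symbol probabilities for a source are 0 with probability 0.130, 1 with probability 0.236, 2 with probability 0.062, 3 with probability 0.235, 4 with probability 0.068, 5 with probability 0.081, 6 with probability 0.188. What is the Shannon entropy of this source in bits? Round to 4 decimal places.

2.6247 bits

H = −Σ pᵢ log₂ pᵢ.
−0.130·log₂(0.130) = 0.3826
−0.236·log₂(0.236) = 0.4916
−0.062·log₂(0.062) = 0.2487
−0.235·log₂(0.235) = 0.4910
−0.068·log₂(0.068) = 0.2637
−0.081·log₂(0.081) = 0.2937
−0.188·log₂(0.188) = 0.4533
Sum ≈ 2.6247 → 2.6247 bits.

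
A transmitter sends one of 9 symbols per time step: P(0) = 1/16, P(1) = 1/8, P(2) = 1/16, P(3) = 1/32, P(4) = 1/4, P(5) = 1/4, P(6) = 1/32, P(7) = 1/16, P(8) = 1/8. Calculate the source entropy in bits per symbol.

Each probability is a power of 1/2, so log₂(1/p) is an integer.
H = Σ p·log₂(1/p) = 1/16·4 + 1/8·3 + 1/16·4 + 1/32·5 + 1/4·2 + 1/4·2 + 1/32·5 + 1/16·4 + 1/8·3 = 2.8125 bits.

2.8125 bits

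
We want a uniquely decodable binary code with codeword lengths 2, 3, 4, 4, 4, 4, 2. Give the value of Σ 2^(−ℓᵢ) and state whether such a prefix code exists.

With common denominator 2^4 = 16: Σ 2^(−ℓᵢ) = 4/16 + 2/16 + 1/16 + 1/16 + 1/16 + 1/16 + 4/16 = 14/16 = 0.875.
Kraft's inequality requires Σ ≤ 1; here Σ = 0.875 ≤ 1, so such a prefix code exists.

0.875; yes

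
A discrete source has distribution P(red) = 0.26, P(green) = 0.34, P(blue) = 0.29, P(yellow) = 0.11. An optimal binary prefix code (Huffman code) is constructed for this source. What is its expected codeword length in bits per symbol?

Repeatedly combine the two least-probable nodes; the expected code length is the sum of the merged weights.
merge 11/100 + 13/50 → 37/100
merge 29/100 + 17/50 → 63/100
merge 37/100 + 63/100 → 1
L = 37/100 + 63/100 + 1 = 2 bits/symbol.

2 bits/symbol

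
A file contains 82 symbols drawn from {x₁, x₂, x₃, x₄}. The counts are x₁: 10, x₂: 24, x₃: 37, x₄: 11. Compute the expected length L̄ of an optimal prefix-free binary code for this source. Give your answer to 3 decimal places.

1.805 bits/symbol

Probabilities are the counts divided by 82.
Repeatedly combine the two least-probable nodes; the expected code length is the sum of the merged weights.
merge 5/41 + 11/82 → 21/82
merge 21/82 + 12/41 → 45/82
merge 37/82 + 45/82 → 1
L = 21/82 + 45/82 + 1 = 74/41 ≈ 1.805 bits/symbol.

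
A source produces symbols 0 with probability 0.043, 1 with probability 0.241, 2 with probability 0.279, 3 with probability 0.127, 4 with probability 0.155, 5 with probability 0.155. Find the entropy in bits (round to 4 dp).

H = −Σ pᵢ log₂ pᵢ.
−0.043·log₂(0.043) = 0.1952
−0.241·log₂(0.241) = 0.4947
−0.279·log₂(0.279) = 0.5138
−0.127·log₂(0.127) = 0.3781
−0.155·log₂(0.155) = 0.4169
−0.155·log₂(0.155) = 0.4169
Sum ≈ 2.4157 → 2.4157 bits.

2.4157 bits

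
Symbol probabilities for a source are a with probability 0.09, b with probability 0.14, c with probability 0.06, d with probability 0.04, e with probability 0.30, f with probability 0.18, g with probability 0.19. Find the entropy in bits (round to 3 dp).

H = −Σ pᵢ log₂ pᵢ.
−0.09·log₂(0.09) = 0.3127
−0.14·log₂(0.14) = 0.3971
−0.06·log₂(0.06) = 0.2435
−0.04·log₂(0.04) = 0.1858
−0.30·log₂(0.30) = 0.5211
−0.18·log₂(0.18) = 0.4453
−0.19·log₂(0.19) = 0.4552
Sum ≈ 2.5607 → 2.561 bits.

2.561 bits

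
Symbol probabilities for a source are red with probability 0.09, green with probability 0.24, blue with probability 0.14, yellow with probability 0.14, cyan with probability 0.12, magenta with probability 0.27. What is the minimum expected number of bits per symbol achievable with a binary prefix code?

2.49 bits/symbol

Repeatedly combine the two least-probable nodes; the expected code length is the sum of the merged weights.
merge 9/100 + 3/25 → 21/100
merge 7/50 + 7/50 → 7/25
merge 21/100 + 6/25 → 9/20
merge 27/100 + 7/25 → 11/20
merge 9/20 + 11/20 → 1
L = 21/100 + 7/25 + 9/20 + 11/20 + 1 = 249/100 = 2.49 bits/symbol.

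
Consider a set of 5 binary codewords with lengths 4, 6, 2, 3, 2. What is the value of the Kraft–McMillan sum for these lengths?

With common denominator 2^6 = 64: Σ 2^(−ℓᵢ) = 4/64 + 1/64 + 16/64 + 8/64 + 16/64 = 45/64 = 0.703125.

0.703125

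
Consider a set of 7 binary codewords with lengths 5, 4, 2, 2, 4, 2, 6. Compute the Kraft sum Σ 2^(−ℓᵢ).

With common denominator 2^6 = 64: Σ 2^(−ℓᵢ) = 2/64 + 4/64 + 16/64 + 16/64 + 4/64 + 16/64 + 1/64 = 59/64 = 0.921875.

0.921875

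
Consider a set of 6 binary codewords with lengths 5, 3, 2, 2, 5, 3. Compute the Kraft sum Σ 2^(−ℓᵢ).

With common denominator 2^5 = 32: Σ 2^(−ℓᵢ) = 1/32 + 4/32 + 8/32 + 8/32 + 1/32 + 4/32 = 26/32 = 0.8125.

0.8125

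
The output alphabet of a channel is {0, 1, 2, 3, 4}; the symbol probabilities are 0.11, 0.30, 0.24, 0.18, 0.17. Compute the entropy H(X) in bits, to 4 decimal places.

2.2454 bits

H = −Σ pᵢ log₂ pᵢ.
−0.11·log₂(0.11) = 0.3503
−0.30·log₂(0.30) = 0.5211
−0.24·log₂(0.24) = 0.4941
−0.18·log₂(0.18) = 0.4453
−0.17·log₂(0.17) = 0.4346
Sum ≈ 2.2454 → 2.2454 bits.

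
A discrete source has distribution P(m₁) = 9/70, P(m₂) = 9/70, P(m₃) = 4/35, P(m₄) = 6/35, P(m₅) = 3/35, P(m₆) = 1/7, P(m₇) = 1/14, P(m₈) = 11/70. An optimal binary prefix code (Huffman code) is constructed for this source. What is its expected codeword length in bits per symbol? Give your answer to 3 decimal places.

Repeatedly combine the two least-probable nodes; the expected code length is the sum of the merged weights.
merge 1/14 + 3/35 → 11/70
merge 4/35 + 9/70 → 17/70
merge 9/70 + 1/7 → 19/70
merge 11/70 + 11/70 → 11/35
merge 6/35 + 17/70 → 29/70
merge 19/70 + 11/35 → 41/70
merge 29/70 + 41/70 → 1
L = 11/70 + 17/70 + 19/70 + 11/35 + 29/70 + 41/70 + 1 = 209/70 ≈ 2.986 bits/symbol.

2.986 bits/symbol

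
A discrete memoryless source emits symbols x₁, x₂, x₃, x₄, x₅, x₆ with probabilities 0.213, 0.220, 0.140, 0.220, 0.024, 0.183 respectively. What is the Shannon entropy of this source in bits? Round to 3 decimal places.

2.411 bits

H = −Σ pᵢ log₂ pᵢ.
−0.213·log₂(0.213) = 0.4752
−0.220·log₂(0.220) = 0.4806
−0.140·log₂(0.140) = 0.3971
−0.220·log₂(0.220) = 0.4806
−0.024·log₂(0.024) = 0.1291
−0.183·log₂(0.183) = 0.4484
Sum ≈ 2.4110 → 2.411 bits.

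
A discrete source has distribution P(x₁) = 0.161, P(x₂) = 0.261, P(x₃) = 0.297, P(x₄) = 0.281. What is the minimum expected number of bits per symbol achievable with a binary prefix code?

Repeatedly combine the two least-probable nodes; the expected code length is the sum of the merged weights.
merge 161/1000 + 261/1000 → 211/500
merge 281/1000 + 297/1000 → 289/500
merge 211/500 + 289/500 → 1
L = 211/500 + 289/500 + 1 = 2 bits/symbol.

2 bits/symbol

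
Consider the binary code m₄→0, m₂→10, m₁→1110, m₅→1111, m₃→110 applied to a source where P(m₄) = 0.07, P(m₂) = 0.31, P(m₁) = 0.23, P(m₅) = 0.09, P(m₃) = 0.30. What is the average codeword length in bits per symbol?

L̄ = Σ pᵢ·ℓᵢ = 0.07·1 + 0.31·2 + 0.23·4 + 0.09·4 + 0.30·3 = 2.87 bits/symbol.

2.87 bits/symbol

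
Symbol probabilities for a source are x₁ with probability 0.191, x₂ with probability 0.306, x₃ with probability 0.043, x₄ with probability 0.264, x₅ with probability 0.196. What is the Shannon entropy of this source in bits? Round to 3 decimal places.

2.142 bits

H = −Σ pᵢ log₂ pᵢ.
−0.191·log₂(0.191) = 0.4562
−0.306·log₂(0.306) = 0.5228
−0.043·log₂(0.043) = 0.1952
−0.264·log₂(0.264) = 0.5072
−0.196·log₂(0.196) = 0.4608
Sum ≈ 2.1422 → 2.142 bits.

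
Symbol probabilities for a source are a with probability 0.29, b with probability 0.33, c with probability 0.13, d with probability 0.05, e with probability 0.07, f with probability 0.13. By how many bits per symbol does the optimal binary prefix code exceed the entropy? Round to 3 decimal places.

0.074 bits

Entropy H = −Σ p log₂ p ≈ 2.2957 bits.
Huffman merges: 1/20+7/100→3/25; 3/25+13/100→1/4; 13/100+1/4→19/50; 29/100+33/100→31/50; 19/50+31/50→1. L = 237/100 ≈ 2.3700.
L − H = 2.3700 − 2.2957 = 0.074 bits.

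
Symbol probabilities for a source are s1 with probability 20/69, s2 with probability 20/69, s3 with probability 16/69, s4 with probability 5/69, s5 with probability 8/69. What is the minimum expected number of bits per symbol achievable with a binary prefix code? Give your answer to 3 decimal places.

Repeatedly combine the two least-probable nodes; the expected code length is the sum of the merged weights.
merge 5/69 + 8/69 → 13/69
merge 13/69 + 16/69 → 29/69
merge 20/69 + 20/69 → 40/69
merge 29/69 + 40/69 → 1
L = 13/69 + 29/69 + 40/69 + 1 = 151/69 ≈ 2.188 bits/symbol.

2.188 bits/symbol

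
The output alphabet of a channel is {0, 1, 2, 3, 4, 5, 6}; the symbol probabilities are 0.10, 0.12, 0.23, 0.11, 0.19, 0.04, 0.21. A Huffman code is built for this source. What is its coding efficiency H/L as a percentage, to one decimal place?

Entropy H = −Σ p log₂ p ≈ 2.6510 bits.
Huffman merges: 1/25+1/10→7/50; 11/100+3/25→23/100; 7/50+19/100→33/100; 21/100+23/100→11/25; 23/100+33/100→14/25; 11/25+14/25→1. L = 27/10 ≈ 2.7000.
Efficiency = H/L = 2.6510/2.7000 = 98.2%.

98.2%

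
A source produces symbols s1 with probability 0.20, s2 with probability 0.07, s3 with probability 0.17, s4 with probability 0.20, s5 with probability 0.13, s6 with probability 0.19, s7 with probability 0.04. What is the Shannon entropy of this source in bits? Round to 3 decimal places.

H = −Σ pᵢ log₂ pᵢ.
−0.20·log₂(0.20) = 0.4644
−0.07·log₂(0.07) = 0.2686
−0.17·log₂(0.17) = 0.4346
−0.20·log₂(0.20) = 0.4644
−0.13·log₂(0.13) = 0.3826
−0.19·log₂(0.19) = 0.4552
−0.04·log₂(0.04) = 0.1858
Sum ≈ 2.6555 → 2.656 bits.

2.656 bits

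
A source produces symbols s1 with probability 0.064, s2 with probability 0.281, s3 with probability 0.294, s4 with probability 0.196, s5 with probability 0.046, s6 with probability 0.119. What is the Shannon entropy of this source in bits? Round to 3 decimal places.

H = −Σ pᵢ log₂ pᵢ.
−0.064·log₂(0.064) = 0.2538
−0.281·log₂(0.281) = 0.5146
−0.294·log₂(0.294) = 0.5192
−0.196·log₂(0.196) = 0.4608
−0.046·log₂(0.046) = 0.2043
−0.119·log₂(0.119) = 0.3654
Sum ≈ 2.3183 → 2.318 bits.

2.318 bits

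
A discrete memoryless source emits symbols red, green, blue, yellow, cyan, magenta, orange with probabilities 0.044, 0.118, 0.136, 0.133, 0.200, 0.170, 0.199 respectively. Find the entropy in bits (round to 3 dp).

2.703 bits

H = −Σ pᵢ log₂ pᵢ.
−0.044·log₂(0.044) = 0.1983
−0.118·log₂(0.118) = 0.3638
−0.136·log₂(0.136) = 0.3915
−0.133·log₂(0.133) = 0.3871
−0.200·log₂(0.200) = 0.4644
−0.170·log₂(0.170) = 0.4346
−0.199·log₂(0.199) = 0.4635
Sum ≈ 2.7031 → 2.703 bits.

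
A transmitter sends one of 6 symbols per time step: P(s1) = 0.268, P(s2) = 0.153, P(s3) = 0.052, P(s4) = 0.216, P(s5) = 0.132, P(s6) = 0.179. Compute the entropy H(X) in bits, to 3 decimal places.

2.453 bits

H = −Σ pᵢ log₂ pᵢ.
−0.268·log₂(0.268) = 0.5091
−0.153·log₂(0.153) = 0.4144
−0.052·log₂(0.052) = 0.2218
−0.216·log₂(0.216) = 0.4776
−0.132·log₂(0.132) = 0.3856
−0.179·log₂(0.179) = 0.4443
Sum ≈ 2.4528 → 2.453 bits.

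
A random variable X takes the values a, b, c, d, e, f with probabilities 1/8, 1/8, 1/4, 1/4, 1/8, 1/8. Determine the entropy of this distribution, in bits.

2.5 bits

Each probability is a power of 1/2, so log₂(1/p) is an integer.
H = Σ p·log₂(1/p) = 1/8·3 + 1/8·3 + 1/4·2 + 1/4·2 + 1/8·3 + 1/8·3 = 2.5 bits.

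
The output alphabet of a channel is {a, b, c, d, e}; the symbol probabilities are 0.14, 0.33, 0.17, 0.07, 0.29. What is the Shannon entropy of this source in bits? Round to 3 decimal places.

H = −Σ pᵢ log₂ pᵢ.
−0.14·log₂(0.14) = 0.3971
−0.33·log₂(0.33) = 0.5278
−0.17·log₂(0.17) = 0.4346
−0.07·log₂(0.07) = 0.2686
−0.29·log₂(0.29) = 0.5179
Sum ≈ 2.1460 → 2.146 bits.

2.146 bits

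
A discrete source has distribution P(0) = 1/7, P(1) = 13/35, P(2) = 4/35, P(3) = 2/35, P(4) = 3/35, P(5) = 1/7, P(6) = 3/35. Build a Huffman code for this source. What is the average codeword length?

2.6 bits/symbol

Repeatedly combine the two least-probable nodes; the expected code length is the sum of the merged weights.
merge 2/35 + 3/35 → 1/7
merge 3/35 + 4/35 → 1/5
merge 1/7 + 1/7 → 2/7
merge 1/7 + 1/5 → 12/35
merge 2/7 + 12/35 → 22/35
merge 13/35 + 22/35 → 1
L = 1/7 + 1/5 + 2/7 + 12/35 + 22/35 + 1 = 13/5 = 2.6 bits/symbol.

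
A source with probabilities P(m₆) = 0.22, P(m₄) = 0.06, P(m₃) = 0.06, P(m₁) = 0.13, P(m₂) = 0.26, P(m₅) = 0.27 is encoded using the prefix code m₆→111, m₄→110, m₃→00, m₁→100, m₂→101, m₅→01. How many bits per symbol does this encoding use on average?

2.67 bits/symbol

L̄ = Σ pᵢ·ℓᵢ = 0.22·3 + 0.06·3 + 0.06·2 + 0.13·3 + 0.26·3 + 0.27·2 = 2.67 bits/symbol.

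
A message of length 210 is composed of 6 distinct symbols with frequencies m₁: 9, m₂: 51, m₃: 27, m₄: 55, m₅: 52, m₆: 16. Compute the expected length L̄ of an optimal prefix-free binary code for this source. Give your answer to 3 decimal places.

Probabilities are the counts divided by 210.
Repeatedly combine the two least-probable nodes; the expected code length is the sum of the merged weights.
merge 3/70 + 8/105 → 5/42
merge 5/42 + 9/70 → 26/105
merge 17/70 + 26/105 → 103/210
merge 26/105 + 11/42 → 107/210
merge 103/210 + 107/210 → 1
L = 5/42 + 26/105 + 103/210 + 107/210 + 1 = 71/30 ≈ 2.367 bits/symbol.

2.367 bits/symbol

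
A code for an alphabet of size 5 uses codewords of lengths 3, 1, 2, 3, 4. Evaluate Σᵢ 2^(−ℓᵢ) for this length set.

1.0625

With common denominator 2^4 = 16: Σ 2^(−ℓᵢ) = 2/16 + 8/16 + 4/16 + 2/16 + 1/16 = 17/16 = 1.0625.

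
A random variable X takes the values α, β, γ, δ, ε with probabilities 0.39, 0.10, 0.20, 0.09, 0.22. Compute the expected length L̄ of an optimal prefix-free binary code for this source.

Repeatedly combine the two least-probable nodes; the expected code length is the sum of the merged weights.
merge 9/100 + 1/10 → 19/100
merge 19/100 + 1/5 → 39/100
merge 11/50 + 39/100 → 61/100
merge 39/100 + 61/100 → 1
L = 19/100 + 39/100 + 61/100 + 1 = 219/100 = 2.19 bits/symbol.

2.19 bits/symbol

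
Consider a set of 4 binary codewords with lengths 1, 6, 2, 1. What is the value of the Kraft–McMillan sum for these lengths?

With common denominator 2^6 = 64: Σ 2^(−ℓᵢ) = 32/64 + 1/64 + 16/64 + 32/64 = 81/64 = 1.265625.

1.265625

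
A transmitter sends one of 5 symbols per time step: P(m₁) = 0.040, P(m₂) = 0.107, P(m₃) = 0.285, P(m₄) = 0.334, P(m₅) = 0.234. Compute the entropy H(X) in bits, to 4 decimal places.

2.0656 bits

H = −Σ pᵢ log₂ pᵢ.
−0.040·log₂(0.040) = 0.1858
−0.107·log₂(0.107) = 0.3450
−0.285·log₂(0.285) = 0.5161
−0.334·log₂(0.334) = 0.5284
−0.234·log₂(0.234) = 0.4903
Sum ≈ 2.0656 → 2.0656 bits.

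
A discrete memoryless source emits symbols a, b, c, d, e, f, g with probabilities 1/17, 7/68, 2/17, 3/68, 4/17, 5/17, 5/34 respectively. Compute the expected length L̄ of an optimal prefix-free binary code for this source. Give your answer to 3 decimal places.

2.574 bits/symbol

Repeatedly combine the two least-probable nodes; the expected code length is the sum of the merged weights.
merge 3/68 + 1/17 → 7/68
merge 7/68 + 7/68 → 7/34
merge 2/17 + 5/34 → 9/34
merge 7/34 + 4/17 → 15/34
merge 9/34 + 5/17 → 19/34
merge 15/34 + 19/34 → 1
L = 7/68 + 7/34 + 9/34 + 15/34 + 19/34 + 1 = 175/68 ≈ 2.574 bits/symbol.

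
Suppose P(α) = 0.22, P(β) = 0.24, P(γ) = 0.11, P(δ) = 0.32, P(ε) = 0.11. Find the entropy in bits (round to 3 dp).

2.201 bits

H = −Σ pᵢ log₂ pᵢ.
−0.22·log₂(0.22) = 0.4806
−0.24·log₂(0.24) = 0.4941
−0.11·log₂(0.11) = 0.3503
−0.32·log₂(0.32) = 0.5260
−0.11·log₂(0.11) = 0.3503
Sum ≈ 2.2013 → 2.201 bits.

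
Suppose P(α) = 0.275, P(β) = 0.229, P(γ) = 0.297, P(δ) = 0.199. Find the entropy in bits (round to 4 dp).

1.9829 bits

H = −Σ pᵢ log₂ pᵢ.
−0.275·log₂(0.275) = 0.5122
−0.229·log₂(0.229) = 0.4870
−0.297·log₂(0.297) = 0.5202
−0.199·log₂(0.199) = 0.4635
Sum ≈ 1.9829 → 1.9829 bits.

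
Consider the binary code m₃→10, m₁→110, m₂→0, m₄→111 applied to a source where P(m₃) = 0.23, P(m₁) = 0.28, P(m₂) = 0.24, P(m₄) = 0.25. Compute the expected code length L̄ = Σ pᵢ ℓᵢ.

L̄ = Σ pᵢ·ℓᵢ = 0.23·2 + 0.28·3 + 0.24·1 + 0.25·3 = 2.29 bits/symbol.

2.29 bits/symbol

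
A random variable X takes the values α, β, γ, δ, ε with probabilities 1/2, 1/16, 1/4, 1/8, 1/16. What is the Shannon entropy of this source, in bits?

Each probability is a power of 1/2, so log₂(1/p) is an integer.
H = Σ p·log₂(1/p) = 1/2·1 + 1/16·4 + 1/4·2 + 1/8·3 + 1/16·4 = 1.875 bits.

1.875 bits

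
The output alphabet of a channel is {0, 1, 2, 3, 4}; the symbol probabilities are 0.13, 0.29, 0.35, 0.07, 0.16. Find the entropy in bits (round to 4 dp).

2.1222 bits

H = −Σ pᵢ log₂ pᵢ.
−0.13·log₂(0.13) = 0.3826
−0.29·log₂(0.29) = 0.5179
−0.35·log₂(0.35) = 0.5301
−0.07·log₂(0.07) = 0.2686
−0.16·log₂(0.16) = 0.4230
Sum ≈ 2.1222 → 2.1222 bits.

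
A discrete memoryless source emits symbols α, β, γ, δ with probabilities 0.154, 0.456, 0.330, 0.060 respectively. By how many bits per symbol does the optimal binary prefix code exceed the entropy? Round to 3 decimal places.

Entropy H = −Σ p log₂ p ≈ 1.7036 bits.
Huffman merges: 3/50+77/500→107/500; 107/500+33/100→68/125; 57/125+68/125→1. L = 879/500 ≈ 1.7580.
L − H = 1.7580 − 1.7036 = 0.054 bits.

0.054 bits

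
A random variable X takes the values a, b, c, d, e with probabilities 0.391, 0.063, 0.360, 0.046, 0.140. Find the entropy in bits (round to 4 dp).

1.9131 bits

H = −Σ pᵢ log₂ pᵢ.
−0.391·log₂(0.391) = 0.5297
−0.063·log₂(0.063) = 0.2513
−0.360·log₂(0.360) = 0.5306
−0.046·log₂(0.046) = 0.2043
−0.140·log₂(0.140) = 0.3971
Sum ≈ 1.9131 → 1.9131 bits.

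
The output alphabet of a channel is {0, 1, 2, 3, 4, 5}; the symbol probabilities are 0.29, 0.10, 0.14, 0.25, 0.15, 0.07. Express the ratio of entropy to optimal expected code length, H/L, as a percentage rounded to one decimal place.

Entropy H = −Σ p log₂ p ≈ 2.4263 bits.
Huffman merges: 7/100+1/10→17/100; 7/50+3/20→29/100; 17/100+1/4→21/50; 29/100+29/100→29/50; 21/50+29/50→1. L = 123/50 ≈ 2.4600.
Efficiency = H/L = 2.4263/2.4600 = 98.6%.

98.6%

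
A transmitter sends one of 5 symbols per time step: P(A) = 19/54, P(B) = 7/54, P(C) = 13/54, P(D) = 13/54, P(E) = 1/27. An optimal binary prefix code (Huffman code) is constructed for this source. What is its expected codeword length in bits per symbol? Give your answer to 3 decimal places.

2.167 bits/symbol

Repeatedly combine the two least-probable nodes; the expected code length is the sum of the merged weights.
merge 1/27 + 7/54 → 1/6
merge 1/6 + 13/54 → 11/27
merge 13/54 + 19/54 → 16/27
merge 11/27 + 16/27 → 1
L = 1/6 + 11/27 + 16/27 + 1 = 13/6 ≈ 2.167 bits/symbol.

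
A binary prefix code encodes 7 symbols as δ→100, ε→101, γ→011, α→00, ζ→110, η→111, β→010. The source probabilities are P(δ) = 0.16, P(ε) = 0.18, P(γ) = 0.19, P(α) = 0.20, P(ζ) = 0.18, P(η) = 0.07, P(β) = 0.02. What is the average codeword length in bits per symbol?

2.8 bits/symbol

L̄ = Σ pᵢ·ℓᵢ = 0.16·3 + 0.18·3 + 0.19·3 + 0.20·2 + 0.18·3 + 0.07·3 + 0.02·3 = 2.8 bits/symbol.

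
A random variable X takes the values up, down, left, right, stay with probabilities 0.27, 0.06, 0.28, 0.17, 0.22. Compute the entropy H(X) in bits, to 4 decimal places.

2.1829 bits

H = −Σ pᵢ log₂ pᵢ.
−0.27·log₂(0.27) = 0.5100
−0.06·log₂(0.06) = 0.2435
−0.28·log₂(0.28) = 0.5142
−0.17·log₂(0.17) = 0.4346
−0.22·log₂(0.22) = 0.4806
Sum ≈ 2.1829 → 2.1829 bits.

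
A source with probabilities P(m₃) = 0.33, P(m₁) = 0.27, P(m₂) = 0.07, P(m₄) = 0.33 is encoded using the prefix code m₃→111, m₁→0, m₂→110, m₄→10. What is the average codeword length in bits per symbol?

L̄ = Σ pᵢ·ℓᵢ = 0.33·3 + 0.27·1 + 0.07·3 + 0.33·2 = 2.13 bits/symbol.

2.13 bits/symbol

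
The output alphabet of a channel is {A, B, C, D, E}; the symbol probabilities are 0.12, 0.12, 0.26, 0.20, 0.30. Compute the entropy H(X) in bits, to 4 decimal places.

H = −Σ pᵢ log₂ pᵢ.
−0.12·log₂(0.12) = 0.3671
−0.12·log₂(0.12) = 0.3671
−0.26·log₂(0.26) = 0.5053
−0.20·log₂(0.20) = 0.4644
−0.30·log₂(0.30) = 0.5211
Sum ≈ 2.2249 → 2.2249 bits.

2.2249 bits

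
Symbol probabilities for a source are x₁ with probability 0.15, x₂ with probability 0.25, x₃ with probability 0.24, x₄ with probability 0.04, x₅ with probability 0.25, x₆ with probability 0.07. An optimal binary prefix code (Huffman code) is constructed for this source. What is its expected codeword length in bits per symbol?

Repeatedly combine the two least-probable nodes; the expected code length is the sum of the merged weights.
merge 1/25 + 7/100 → 11/100
merge 11/100 + 3/20 → 13/50
merge 6/25 + 1/4 → 49/100
merge 1/4 + 13/50 → 51/100
merge 49/100 + 51/100 → 1
L = 11/100 + 13/50 + 49/100 + 51/100 + 1 = 237/100 = 2.37 bits/symbol.

2.37 bits/symbol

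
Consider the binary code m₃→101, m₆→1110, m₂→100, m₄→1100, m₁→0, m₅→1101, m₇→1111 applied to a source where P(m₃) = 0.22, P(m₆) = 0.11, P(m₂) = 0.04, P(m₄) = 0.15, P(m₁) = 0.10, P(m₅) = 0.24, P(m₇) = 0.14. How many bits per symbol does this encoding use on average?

L̄ = Σ pᵢ·ℓᵢ = 0.22·3 + 0.11·4 + 0.04·3 + 0.15·4 + 0.10·1 + 0.24·4 + 0.14·4 = 3.44 bits/symbol.

3.44 bits/symbol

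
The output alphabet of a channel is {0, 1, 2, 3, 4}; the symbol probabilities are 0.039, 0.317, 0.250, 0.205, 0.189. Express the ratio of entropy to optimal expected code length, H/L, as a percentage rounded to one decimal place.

Entropy H = −Σ p log₂ p ≈ 2.1309 bits.
Huffman merges: 39/1000+189/1000→57/250; 41/200+57/250→433/1000; 1/4+317/1000→567/1000; 433/1000+567/1000→1. L = 557/250 ≈ 2.2280.
Efficiency = H/L = 2.1309/2.2280 = 95.6%.

95.6%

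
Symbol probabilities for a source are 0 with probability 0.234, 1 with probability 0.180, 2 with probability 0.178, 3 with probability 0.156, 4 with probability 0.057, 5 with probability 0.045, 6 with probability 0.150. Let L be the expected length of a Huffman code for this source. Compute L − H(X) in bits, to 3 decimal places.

Entropy H = −Σ p log₂ p ≈ 2.6445 bits.
Huffman merges: 9/200+57/1000→51/500; 51/500+3/20→63/250; 39/250+89/500→167/500; 9/50+117/500→207/500; 63/250+167/500→293/500; 207/500+293/500→1. L = 336/125 ≈ 2.6880.
L − H = 2.6880 − 2.6445 = 0.044 bits.

0.044 bits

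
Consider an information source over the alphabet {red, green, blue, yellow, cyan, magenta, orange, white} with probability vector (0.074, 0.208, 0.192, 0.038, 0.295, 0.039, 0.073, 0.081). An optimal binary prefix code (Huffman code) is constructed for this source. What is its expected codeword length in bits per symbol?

Repeatedly combine the two least-probable nodes; the expected code length is the sum of the merged weights.
merge 19/500 + 39/1000 → 77/1000
merge 73/1000 + 37/500 → 147/1000
merge 77/1000 + 81/1000 → 79/500
merge 147/1000 + 79/500 → 61/200
merge 24/125 + 26/125 → 2/5
merge 59/200 + 61/200 → 3/5
merge 2/5 + 3/5 → 1
L = 77/1000 + 147/1000 + 79/500 + 61/200 + 2/5 + 3/5 + 1 = 2687/1000 = 2.687 bits/symbol.

2.687 bits/symbol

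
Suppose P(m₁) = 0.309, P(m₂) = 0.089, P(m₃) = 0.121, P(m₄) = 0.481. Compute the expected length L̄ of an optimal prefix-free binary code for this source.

1.729 bits/symbol

Repeatedly combine the two least-probable nodes; the expected code length is the sum of the merged weights.
merge 89/1000 + 121/1000 → 21/100
merge 21/100 + 309/1000 → 519/1000
merge 481/1000 + 519/1000 → 1
L = 21/100 + 519/1000 + 1 = 1729/1000 = 1.729 bits/symbol.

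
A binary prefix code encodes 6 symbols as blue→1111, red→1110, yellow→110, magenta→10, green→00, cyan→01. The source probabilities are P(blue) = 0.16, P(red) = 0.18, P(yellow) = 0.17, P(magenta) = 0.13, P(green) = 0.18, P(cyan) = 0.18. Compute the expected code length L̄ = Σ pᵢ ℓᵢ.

2.85 bits/symbol

L̄ = Σ pᵢ·ℓᵢ = 0.16·4 + 0.18·4 + 0.17·3 + 0.13·2 + 0.18·2 + 0.18·2 = 2.85 bits/symbol.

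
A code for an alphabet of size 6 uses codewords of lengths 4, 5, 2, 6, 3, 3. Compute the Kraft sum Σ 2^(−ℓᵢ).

0.609375

With common denominator 2^6 = 64: Σ 2^(−ℓᵢ) = 4/64 + 2/64 + 16/64 + 1/64 + 8/64 + 8/64 = 39/64 = 0.609375.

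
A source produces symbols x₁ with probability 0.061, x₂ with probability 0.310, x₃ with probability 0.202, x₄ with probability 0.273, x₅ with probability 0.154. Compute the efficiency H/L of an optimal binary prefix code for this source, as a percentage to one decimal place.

Entropy H = −Σ p log₂ p ≈ 2.1630 bits.
Huffman merges: 61/1000+77/500→43/200; 101/500+43/200→417/1000; 273/1000+31/100→583/1000; 417/1000+583/1000→1. L = 443/200 ≈ 2.2150.
Efficiency = H/L = 2.1630/2.2150 = 97.7%.

97.7%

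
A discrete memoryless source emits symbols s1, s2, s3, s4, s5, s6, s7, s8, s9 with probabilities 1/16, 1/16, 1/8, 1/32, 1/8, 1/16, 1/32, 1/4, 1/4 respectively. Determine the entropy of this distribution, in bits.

Each probability is a power of 1/2, so log₂(1/p) is an integer.
H = Σ p·log₂(1/p) = 1/16·4 + 1/16·4 + 1/8·3 + 1/32·5 + 1/8·3 + 1/16·4 + 1/32·5 + 1/4·2 + 1/4·2 = 2.8125 bits.

2.8125 bits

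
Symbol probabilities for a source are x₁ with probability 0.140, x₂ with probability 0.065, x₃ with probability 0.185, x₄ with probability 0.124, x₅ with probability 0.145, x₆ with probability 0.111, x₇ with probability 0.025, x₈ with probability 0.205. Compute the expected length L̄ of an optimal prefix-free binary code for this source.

2.885 bits/symbol

Repeatedly combine the two least-probable nodes; the expected code length is the sum of the merged weights.
merge 1/40 + 13/200 → 9/100
merge 9/100 + 111/1000 → 201/1000
merge 31/250 + 7/50 → 33/125
merge 29/200 + 37/200 → 33/100
merge 201/1000 + 41/200 → 203/500
merge 33/125 + 33/100 → 297/500
merge 203/500 + 297/500 → 1
L = 9/100 + 201/1000 + 33/125 + 33/100 + 203/500 + 297/500 + 1 = 577/200 = 2.885 bits/symbol.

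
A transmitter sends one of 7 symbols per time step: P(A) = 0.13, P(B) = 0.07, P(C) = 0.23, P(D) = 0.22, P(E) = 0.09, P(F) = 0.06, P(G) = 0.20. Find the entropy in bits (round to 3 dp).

H = −Σ pᵢ log₂ pᵢ.
−0.13·log₂(0.13) = 0.3826
−0.07·log₂(0.07) = 0.2686
−0.23·log₂(0.23) = 0.4877
−0.22·log₂(0.22) = 0.4806
−0.09·log₂(0.09) = 0.3127
−0.06·log₂(0.06) = 0.2435
−0.20·log₂(0.20) = 0.4644
Sum ≈ 2.6400 → 2.640 bits.

2.640 bits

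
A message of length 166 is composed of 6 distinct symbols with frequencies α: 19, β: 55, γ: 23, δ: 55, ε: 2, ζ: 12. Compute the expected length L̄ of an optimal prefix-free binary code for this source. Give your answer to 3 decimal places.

2.283 bits/symbol

Probabilities are the counts divided by 166.
Repeatedly combine the two least-probable nodes; the expected code length is the sum of the merged weights.
merge 1/83 + 6/83 → 7/83
merge 7/83 + 19/166 → 33/166
merge 23/166 + 33/166 → 28/83
merge 55/166 + 55/166 → 55/83
merge 28/83 + 55/83 → 1
L = 7/83 + 33/166 + 28/83 + 55/83 + 1 = 379/166 ≈ 2.283 bits/symbol.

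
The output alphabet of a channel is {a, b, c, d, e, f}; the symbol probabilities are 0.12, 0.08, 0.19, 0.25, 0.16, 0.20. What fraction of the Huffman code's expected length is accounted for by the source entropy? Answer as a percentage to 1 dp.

98.1%

Entropy H = −Σ p log₂ p ≈ 2.5012 bits.
Huffman merges: 2/25+3/25→1/5; 4/25+19/100→7/20; 1/5+1/5→2/5; 1/4+7/20→3/5; 2/5+3/5→1. L = 51/20 ≈ 2.5500.
Efficiency = H/L = 2.5012/2.5500 = 98.1%.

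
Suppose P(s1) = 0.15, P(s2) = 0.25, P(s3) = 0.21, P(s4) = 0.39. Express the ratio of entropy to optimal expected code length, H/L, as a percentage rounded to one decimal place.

Entropy H = −Σ p log₂ p ≈ 1.9132 bits.
Huffman merges: 3/20+21/100→9/25; 1/4+9/25→61/100; 39/100+61/100→1. L = 197/100 ≈ 1.9700.
Efficiency = H/L = 1.9132/1.9700 = 97.1%.

97.1%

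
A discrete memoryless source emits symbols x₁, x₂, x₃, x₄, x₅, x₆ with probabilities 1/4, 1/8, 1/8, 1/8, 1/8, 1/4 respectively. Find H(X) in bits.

2.5 bits

Each probability is a power of 1/2, so log₂(1/p) is an integer.
H = Σ p·log₂(1/p) = 1/4·2 + 1/8·3 + 1/8·3 + 1/8·3 + 1/8·3 + 1/4·2 = 2.5 bits.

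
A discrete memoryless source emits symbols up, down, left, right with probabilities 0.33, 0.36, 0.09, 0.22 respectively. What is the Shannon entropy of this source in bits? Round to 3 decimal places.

H = −Σ pᵢ log₂ pᵢ.
−0.33·log₂(0.33) = 0.5278
−0.36·log₂(0.36) = 0.5306
−0.09·log₂(0.09) = 0.3127
−0.22·log₂(0.22) = 0.4806
Sum ≈ 1.8517 → 1.852 bits.

1.852 bits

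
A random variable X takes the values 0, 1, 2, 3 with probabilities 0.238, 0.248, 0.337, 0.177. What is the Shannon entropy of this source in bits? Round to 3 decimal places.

1.963 bits

H = −Σ pᵢ log₂ pᵢ.
−0.238·log₂(0.238) = 0.4929
−0.248·log₂(0.248) = 0.4989
−0.337·log₂(0.337) = 0.5288
−0.177·log₂(0.177) = 0.4422
Sum ≈ 1.9628 → 1.963 bits.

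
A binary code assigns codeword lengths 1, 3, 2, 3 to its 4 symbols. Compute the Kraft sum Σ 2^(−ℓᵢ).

With common denominator 2^3 = 8: Σ 2^(−ℓᵢ) = 4/8 + 1/8 + 2/8 + 1/8 = 8/8 = 1.

1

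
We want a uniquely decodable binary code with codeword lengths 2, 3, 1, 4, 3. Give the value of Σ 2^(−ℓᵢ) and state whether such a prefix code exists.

1.0625; no

With common denominator 2^4 = 16: Σ 2^(−ℓᵢ) = 4/16 + 2/16 + 8/16 + 1/16 + 2/16 = 17/16 = 1.0625.
Kraft's inequality requires Σ ≤ 1; here Σ = 1.0625 > 1, so no such prefix code exists.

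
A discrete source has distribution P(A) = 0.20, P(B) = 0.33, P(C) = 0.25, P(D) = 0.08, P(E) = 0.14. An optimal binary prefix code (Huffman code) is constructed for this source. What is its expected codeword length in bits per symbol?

Repeatedly combine the two least-probable nodes; the expected code length is the sum of the merged weights.
merge 2/25 + 7/50 → 11/50
merge 1/5 + 11/50 → 21/50
merge 1/4 + 33/100 → 29/50
merge 21/50 + 29/50 → 1
L = 11/50 + 21/50 + 29/50 + 1 = 111/50 = 2.22 bits/symbol.

2.22 bits/symbol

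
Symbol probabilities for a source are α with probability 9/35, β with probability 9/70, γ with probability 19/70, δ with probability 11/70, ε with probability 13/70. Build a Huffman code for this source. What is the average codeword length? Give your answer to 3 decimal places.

2.286 bits/symbol

Repeatedly combine the two least-probable nodes; the expected code length is the sum of the merged weights.
merge 9/70 + 11/70 → 2/7
merge 13/70 + 9/35 → 31/70
merge 19/70 + 2/7 → 39/70
merge 31/70 + 39/70 → 1
L = 2/7 + 31/70 + 39/70 + 1 = 16/7 ≈ 2.286 bits/symbol.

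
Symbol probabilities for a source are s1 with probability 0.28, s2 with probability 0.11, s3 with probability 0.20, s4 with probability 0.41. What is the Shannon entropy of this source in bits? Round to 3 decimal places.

1.856 bits

H = −Σ pᵢ log₂ pᵢ.
−0.28·log₂(0.28) = 0.5142
−0.11·log₂(0.11) = 0.3503
−0.20·log₂(0.20) = 0.4644
−0.41·log₂(0.41) = 0.5274
Sum ≈ 1.8563 → 1.856 bits.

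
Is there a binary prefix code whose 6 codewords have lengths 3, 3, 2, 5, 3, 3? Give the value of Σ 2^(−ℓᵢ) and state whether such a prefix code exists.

0.78125; yes

With common denominator 2^5 = 32: Σ 2^(−ℓᵢ) = 4/32 + 4/32 + 8/32 + 1/32 + 4/32 + 4/32 = 25/32 = 0.78125.
Kraft's inequality requires Σ ≤ 1; here Σ = 0.78125 ≤ 1, so such a prefix code exists.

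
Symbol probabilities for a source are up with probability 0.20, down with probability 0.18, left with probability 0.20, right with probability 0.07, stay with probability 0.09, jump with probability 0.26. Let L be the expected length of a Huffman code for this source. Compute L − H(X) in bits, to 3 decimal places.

0.039 bits

Entropy H = −Σ p log₂ p ≈ 2.4606 bits.
Huffman merges: 7/100+9/100→4/25; 4/25+9/50→17/50; 1/5+1/5→2/5; 13/50+17/50→3/5; 2/5+3/5→1. L = 5/2 ≈ 2.5000.
L − H = 2.5000 − 2.4606 = 0.039 bits.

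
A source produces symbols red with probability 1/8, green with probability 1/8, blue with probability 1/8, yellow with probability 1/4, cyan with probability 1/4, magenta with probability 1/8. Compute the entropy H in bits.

Each probability is a power of 1/2, so log₂(1/p) is an integer.
H = Σ p·log₂(1/p) = 1/8·3 + 1/8·3 + 1/8·3 + 1/4·2 + 1/4·2 + 1/8·3 = 2.5 bits.

2.5 bits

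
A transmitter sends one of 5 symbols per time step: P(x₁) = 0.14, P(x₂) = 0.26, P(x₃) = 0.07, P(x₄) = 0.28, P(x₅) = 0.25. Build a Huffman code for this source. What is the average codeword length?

Repeatedly combine the two least-probable nodes; the expected code length is the sum of the merged weights.
merge 7/100 + 7/50 → 21/100
merge 21/100 + 1/4 → 23/50
merge 13/50 + 7/25 → 27/50
merge 23/50 + 27/50 → 1
L = 21/100 + 23/50 + 27/50 + 1 = 221/100 = 2.21 bits/symbol.

2.21 bits/symbol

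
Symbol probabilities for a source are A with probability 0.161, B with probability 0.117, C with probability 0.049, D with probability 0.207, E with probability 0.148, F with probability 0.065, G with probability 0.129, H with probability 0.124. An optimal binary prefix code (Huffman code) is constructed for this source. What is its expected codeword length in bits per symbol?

Repeatedly combine the two least-probable nodes; the expected code length is the sum of the merged weights.
merge 49/1000 + 13/200 → 57/500
merge 57/500 + 117/1000 → 231/1000
merge 31/250 + 129/1000 → 253/1000
merge 37/250 + 161/1000 → 309/1000
merge 207/1000 + 231/1000 → 219/500
merge 253/1000 + 309/1000 → 281/500
merge 219/500 + 281/500 → 1
L = 57/500 + 231/1000 + 253/1000 + 309/1000 + 219/500 + 281/500 + 1 = 2907/1000 = 2.907 bits/symbol.

2.907 bits/symbol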